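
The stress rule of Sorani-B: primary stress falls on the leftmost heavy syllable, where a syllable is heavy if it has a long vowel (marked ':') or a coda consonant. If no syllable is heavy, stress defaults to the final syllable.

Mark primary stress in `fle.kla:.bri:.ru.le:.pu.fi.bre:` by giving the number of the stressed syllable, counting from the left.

Weights: 1 fle L, 2 kla: H, 3 bri: H, 4 ru L, 5 le: H, 6 pu L, 7 fi L, 8 bre: H.
Heavy syllables in the domain: 2, 3, 5, 8. The leftmost is syllable 2 (kla:).
Primary stress: syllable 2 → fle.ˈkla:.bri:.ru.le:.pu.fi.bre:.

2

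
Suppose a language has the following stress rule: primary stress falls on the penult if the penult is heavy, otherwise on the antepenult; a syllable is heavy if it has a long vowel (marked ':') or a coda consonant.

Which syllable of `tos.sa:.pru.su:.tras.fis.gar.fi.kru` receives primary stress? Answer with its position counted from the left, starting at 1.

7

Weights: 7 gar H, 8 fi L, 9 kru L.
The penult (syllable 8, fi) is light, so stress falls on the antepenult (syllable 7, gar).
Primary stress: syllable 7 → tos.sa:.pru.su:.tras.fis.ˈgar.fi.kru.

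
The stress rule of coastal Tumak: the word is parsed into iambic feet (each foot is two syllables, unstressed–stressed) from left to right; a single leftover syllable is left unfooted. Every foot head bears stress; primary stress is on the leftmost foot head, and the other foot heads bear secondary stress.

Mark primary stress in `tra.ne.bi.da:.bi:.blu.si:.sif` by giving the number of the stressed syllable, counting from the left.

Parse left to right into iambic (σˈσ) feet: (tra.ˈne) (bi.ˈda:) (bi:.ˈblu) (si:.ˈsif).
Foot heads (stressed positions): 2, 4, 6, 8.
End Rule Leftmost: primary stress on the leftmost head = syllable 2.
Primary stress: syllable 2 → tra.ˈne.bi.da:.bi:.blu.si:.sif.

2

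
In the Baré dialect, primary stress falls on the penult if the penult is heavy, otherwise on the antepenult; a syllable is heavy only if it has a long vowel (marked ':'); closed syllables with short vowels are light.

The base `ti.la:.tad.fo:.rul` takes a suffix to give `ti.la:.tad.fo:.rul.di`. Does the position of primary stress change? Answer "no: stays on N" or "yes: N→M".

no: stays on 4

Base `ti.la:.tad.fo:.rul` (5 syllables):
  Weights: 3 tad L, 4 fo: H, 5 rul L.
  The penult (syllable 4, fo:) is heavy, so it takes stress.
  → primary stress on syllable 4.
Suffixed `ti.la:.tad.fo:.rul.di` (6 syllables):
  Weights: 4 fo: H, 5 rul L, 6 di L.
  The penult (syllable 5, rul) is light, so stress falls on the antepenult (syllable 4, fo:).
  → primary stress on syllable 4.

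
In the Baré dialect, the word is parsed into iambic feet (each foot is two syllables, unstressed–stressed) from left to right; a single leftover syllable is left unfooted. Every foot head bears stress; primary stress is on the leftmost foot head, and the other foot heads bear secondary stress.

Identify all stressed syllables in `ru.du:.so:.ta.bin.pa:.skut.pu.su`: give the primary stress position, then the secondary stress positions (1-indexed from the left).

Parse left to right into iambic (σˈσ) feet: (ru.ˈdu:) (so:.ˈta) (bin.ˈpa:) (skut.ˈpu) su. Syllable 9 is left unfooted.
Foot heads (stressed positions): 2, 4, 6, 8.
End Rule Leftmost: primary stress on the leftmost head = syllable 2.
Secondary stress on 4, 6, 8: ru.ˈdu:.so:.ˌta.bin.ˌpa:.skut.ˌpu.su.

primary 2, secondary 4, 6, 8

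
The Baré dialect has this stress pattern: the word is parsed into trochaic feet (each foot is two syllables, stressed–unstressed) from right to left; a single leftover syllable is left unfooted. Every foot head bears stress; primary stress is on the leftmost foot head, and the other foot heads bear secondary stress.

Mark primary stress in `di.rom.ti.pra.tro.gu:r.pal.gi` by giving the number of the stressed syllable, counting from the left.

Parse right to left into trochaic (ˈσσ) feet: (ˈdi.rom) (ˈti.pra) (ˈtro.gu:r) (ˈpal.gi).
Foot heads (stressed positions): 1, 3, 5, 7.
End Rule Leftmost: primary stress on the leftmost head = syllable 1.
Primary stress: syllable 1 → ˈdi.rom.ti.pra.tro.gu:r.pal.gi.

1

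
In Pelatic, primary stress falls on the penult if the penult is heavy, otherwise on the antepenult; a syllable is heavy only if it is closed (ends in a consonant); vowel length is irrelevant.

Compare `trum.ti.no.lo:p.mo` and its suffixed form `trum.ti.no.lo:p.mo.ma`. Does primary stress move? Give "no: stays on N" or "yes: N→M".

no: stays on 4

Base `trum.ti.no.lo:p.mo` (5 syllables):
  Weights: 3 no L, 4 lo:p H, 5 mo L.
  The penult (syllable 4, lo:p) is heavy, so it takes stress.
  → primary stress on syllable 4.
Suffixed `trum.ti.no.lo:p.mo.ma` (6 syllables):
  Weights: 4 lo:p H, 5 mo L, 6 ma L.
  The penult (syllable 5, mo) is light, so stress falls on the antepenult (syllable 4, lo:p).
  → primary stress on syllable 4.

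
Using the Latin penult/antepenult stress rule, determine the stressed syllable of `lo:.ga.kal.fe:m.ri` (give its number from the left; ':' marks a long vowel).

4

Classical Latin: stress the penult if heavy (long vowel or closed), else the antepenult.
Weights: 3 kal H, 4 fe:m H, 5 ri L.
The penult (syllable 4, fe:m) is heavy, so it takes stress.
Stress on syllable 4: lo:.ga.kal.ˈfe:m.ri.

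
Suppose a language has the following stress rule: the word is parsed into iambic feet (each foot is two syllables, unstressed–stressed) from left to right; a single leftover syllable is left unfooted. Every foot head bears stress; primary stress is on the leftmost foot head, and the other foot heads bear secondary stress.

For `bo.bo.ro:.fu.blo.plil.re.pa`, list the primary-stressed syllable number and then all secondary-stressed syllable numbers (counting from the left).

primary 2, secondary 4, 6, 8

Parse left to right into iambic (σˈσ) feet: (bo.ˈbo) (ro:.ˈfu) (blo.ˈplil) (re.ˈpa).
Foot heads (stressed positions): 2, 4, 6, 8.
End Rule Leftmost: primary stress on the leftmost head = syllable 2.
Secondary stress on 4, 6, 8: bo.ˈbo.ro:.ˌfu.blo.ˌplil.re.ˌpa.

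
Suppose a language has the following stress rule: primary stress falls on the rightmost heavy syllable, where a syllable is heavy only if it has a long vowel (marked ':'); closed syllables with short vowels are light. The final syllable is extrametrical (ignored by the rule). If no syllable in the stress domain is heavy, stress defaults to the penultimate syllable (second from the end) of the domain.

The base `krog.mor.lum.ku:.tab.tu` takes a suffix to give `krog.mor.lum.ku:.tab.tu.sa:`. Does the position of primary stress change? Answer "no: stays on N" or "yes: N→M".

Base `krog.mor.lum.ku:.tab.tu` (6 syllables):
  The final syllable (6, tu) is extrametrical; the stress domain is syllables 1–5.
  Weights: 1 krog L, 2 mor L, 3 lum L, 4 ku: H, 5 tab L.
  Heavy syllables in the domain: 4. The rightmost is syllable 4 (ku:).
  → primary stress on syllable 4.
Suffixed `krog.mor.lum.ku:.tab.tu.sa:` (7 syllables):
  The final syllable (7, sa:) is extrametrical; the stress domain is syllables 1–6.
  Weights: 1 krog L, 2 mor L, 3 lum L, 4 ku: H, 5 tab L, 6 tu L.
  Heavy syllables in the domain: 4. The rightmost is syllable 4 (ku:).
  → primary stress on syllable 4.

no: stays on 4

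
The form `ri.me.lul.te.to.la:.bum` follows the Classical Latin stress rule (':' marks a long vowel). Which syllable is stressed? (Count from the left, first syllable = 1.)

Classical Latin: stress the penult if heavy (long vowel or closed), else the antepenult.
Weights: 5 to L, 6 la: H, 7 bum H.
The penult (syllable 6, la:) is heavy, so it takes stress.
Stress on syllable 6: ri.me.lul.te.to.ˈla:.bum.

6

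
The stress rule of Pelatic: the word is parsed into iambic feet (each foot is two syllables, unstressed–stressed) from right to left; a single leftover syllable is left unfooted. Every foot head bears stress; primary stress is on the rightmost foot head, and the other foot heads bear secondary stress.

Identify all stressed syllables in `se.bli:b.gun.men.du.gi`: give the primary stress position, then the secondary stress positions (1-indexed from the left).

Parse right to left into iambic (σˈσ) feet: (se.ˈbli:b) (gun.ˈmen) (du.ˈgi).
Foot heads (stressed positions): 2, 4, 6.
End Rule Rightmost: primary stress on the rightmost head = syllable 6.
Secondary stress on 2, 4: se.ˌbli:b.gun.ˌmen.du.ˈgi.

primary 6, secondary 2, 4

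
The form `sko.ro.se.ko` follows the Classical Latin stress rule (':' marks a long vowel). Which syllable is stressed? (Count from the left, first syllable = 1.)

2

Classical Latin: stress the penult if heavy (long vowel or closed), else the antepenult.
Weights: 2 ro L, 3 se L, 4 ko L.
The penult (syllable 3, se) is light, so stress falls on the antepenult (syllable 2, ro).
Stress on syllable 2: sko.ˈro.se.ko.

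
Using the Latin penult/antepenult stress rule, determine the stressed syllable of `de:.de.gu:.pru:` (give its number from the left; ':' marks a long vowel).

3

Classical Latin: stress the penult if heavy (long vowel or closed), else the antepenult.
Weights: 2 de L, 3 gu: H, 4 pru: H.
The penult (syllable 3, gu:) is heavy, so it takes stress.
Stress on syllable 3: de:.de.ˈgu:.pru:.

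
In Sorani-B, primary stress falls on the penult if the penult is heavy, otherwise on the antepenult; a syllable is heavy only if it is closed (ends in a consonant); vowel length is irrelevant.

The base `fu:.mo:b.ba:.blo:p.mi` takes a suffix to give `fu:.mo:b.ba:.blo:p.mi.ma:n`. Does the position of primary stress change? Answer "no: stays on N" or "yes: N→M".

Base `fu:.mo:b.ba:.blo:p.mi` (5 syllables):
  Weights: 3 ba: L, 4 blo:p H, 5 mi L.
  The penult (syllable 4, blo:p) is heavy, so it takes stress.
  → primary stress on syllable 4.
Suffixed `fu:.mo:b.ba:.blo:p.mi.ma:n` (6 syllables):
  Weights: 4 blo:p H, 5 mi L, 6 ma:n H.
  The penult (syllable 5, mi) is light, so stress falls on the antepenult (syllable 4, blo:p).
  → primary stress on syllable 4.

no: stays on 4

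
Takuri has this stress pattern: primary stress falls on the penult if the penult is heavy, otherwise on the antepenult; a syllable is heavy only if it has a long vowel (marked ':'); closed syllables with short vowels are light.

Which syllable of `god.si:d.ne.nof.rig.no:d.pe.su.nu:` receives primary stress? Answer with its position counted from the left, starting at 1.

Weights: 7 pe L, 8 su L, 9 nu: H.
The penult (syllable 8, su) is light, so stress falls on the antepenult (syllable 7, pe).
Primary stress: syllable 7 → god.si:d.ne.nof.rig.no:d.ˈpe.su.nu:.

7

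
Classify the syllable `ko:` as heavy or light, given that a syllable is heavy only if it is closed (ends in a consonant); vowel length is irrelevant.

light

`ko:`: long vowel, open (no coda). Open (no coda) → light.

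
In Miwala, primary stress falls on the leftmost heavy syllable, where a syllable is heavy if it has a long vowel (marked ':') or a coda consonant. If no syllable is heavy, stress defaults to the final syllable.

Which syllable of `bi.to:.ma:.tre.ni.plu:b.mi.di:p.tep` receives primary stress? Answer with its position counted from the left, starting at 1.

2

Weights: 1 bi L, 2 to: H, 3 ma: H, 4 tre L, 5 ni L, 6 plu:b H, 7 mi L, 8 di:p H, 9 tep H.
Heavy syllables in the domain: 2, 3, 6, 8, 9. The leftmost is syllable 2 (to:).
Primary stress: syllable 2 → bi.ˈto:.ma:.tre.ni.plu:b.mi.di:p.tep.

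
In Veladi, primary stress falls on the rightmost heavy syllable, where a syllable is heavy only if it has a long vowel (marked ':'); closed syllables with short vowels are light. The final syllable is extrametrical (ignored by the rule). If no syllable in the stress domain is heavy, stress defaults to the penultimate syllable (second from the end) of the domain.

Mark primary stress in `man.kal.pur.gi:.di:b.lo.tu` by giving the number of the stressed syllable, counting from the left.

The final syllable (7, tu) is extrametrical; the stress domain is syllables 1–6.
Weights: 1 man L, 2 kal L, 3 pur L, 4 gi: H, 5 di:b H, 6 lo L.
Heavy syllables in the domain: 4, 5. The rightmost is syllable 5 (di:b).
Primary stress: syllable 5 → man.kal.pur.gi:.ˈdi:b.lo.tu.

5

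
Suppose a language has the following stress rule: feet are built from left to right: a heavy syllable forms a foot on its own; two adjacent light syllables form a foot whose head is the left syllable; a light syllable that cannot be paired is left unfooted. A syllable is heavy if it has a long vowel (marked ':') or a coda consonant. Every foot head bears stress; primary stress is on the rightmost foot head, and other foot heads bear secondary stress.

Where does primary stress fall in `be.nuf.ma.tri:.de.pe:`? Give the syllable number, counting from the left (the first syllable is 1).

Weights: 1 be L, 2 nuf H, 3 ma L, 4 tri: H, 5 de L, 6 pe: H.
Parse left to right (heavy = foot alone; LL = one foot; stranded L unfooted): be (ˈnuf) ma (ˈtri:) de (ˈpe:).
Foot heads: 2, 4, 6.
Primary stress on the rightmost head = syllable 6.
Primary stress: syllable 6 → be.nuf.ma.tri:.de.ˈpe:.

6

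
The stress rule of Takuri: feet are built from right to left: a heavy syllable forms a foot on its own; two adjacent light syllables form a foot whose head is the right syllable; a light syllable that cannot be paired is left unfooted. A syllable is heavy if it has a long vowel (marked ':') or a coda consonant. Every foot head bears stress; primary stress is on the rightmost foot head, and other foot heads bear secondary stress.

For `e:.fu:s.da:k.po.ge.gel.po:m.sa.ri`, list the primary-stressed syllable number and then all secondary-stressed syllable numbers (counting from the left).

Weights: 1 e: H, 2 fu:s H, 3 da:k H, 4 po L, 5 ge L, 6 gel H, 7 po:m H, 8 sa L, 9 ri L.
Parse right to left (heavy = foot alone; LL = one foot; stranded L unfooted): (ˈe:) (ˈfu:s) (ˈda:k) (po.ˈge) (ˈgel) (ˈpo:m) (sa.ˈri).
Foot heads: 1, 2, 3, 5, 6, 7, 9.
Primary stress on the rightmost head = syllable 9.
Secondary stress on 1, 2, 3, 5, 6, 7: ˌe:.ˌfu:s.ˌda:k.po.ˌge.ˌgel.ˌpo:m.sa.ˈri.

primary 9, secondary 1, 2, 3, 5, 6, 7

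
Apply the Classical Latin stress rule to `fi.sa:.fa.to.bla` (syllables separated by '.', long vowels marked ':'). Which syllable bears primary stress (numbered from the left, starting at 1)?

3

Classical Latin: stress the penult if heavy (long vowel or closed), else the antepenult.
Weights: 3 fa L, 4 to L, 5 bla L.
The penult (syllable 4, to) is light, so stress falls on the antepenult (syllable 3, fa).
Stress on syllable 3: fi.sa:.ˈfa.to.bla.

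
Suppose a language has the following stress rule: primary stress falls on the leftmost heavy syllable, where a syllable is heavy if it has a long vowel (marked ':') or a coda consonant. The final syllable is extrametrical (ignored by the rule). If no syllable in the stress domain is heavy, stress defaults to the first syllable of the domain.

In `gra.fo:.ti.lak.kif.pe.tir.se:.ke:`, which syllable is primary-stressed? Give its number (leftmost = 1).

2

The final syllable (9, ke:) is extrametrical; the stress domain is syllables 1–8.
Weights: 1 gra L, 2 fo: H, 3 ti L, 4 lak H, 5 kif H, 6 pe L, 7 tir H, 8 se: H.
Heavy syllables in the domain: 2, 4, 5, 7, 8. The leftmost is syllable 2 (fo:).
Primary stress: syllable 2 → gra.ˈfo:.ti.lak.kif.pe.tir.se:.ke:.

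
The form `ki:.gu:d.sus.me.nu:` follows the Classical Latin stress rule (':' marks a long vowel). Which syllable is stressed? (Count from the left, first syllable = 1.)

3

Classical Latin: stress the penult if heavy (long vowel or closed), else the antepenult.
Weights: 3 sus H, 4 me L, 5 nu: H.
The penult (syllable 4, me) is light, so stress falls on the antepenult (syllable 3, sus).
Stress on syllable 3: ki:.gu:d.ˈsus.me.nu:.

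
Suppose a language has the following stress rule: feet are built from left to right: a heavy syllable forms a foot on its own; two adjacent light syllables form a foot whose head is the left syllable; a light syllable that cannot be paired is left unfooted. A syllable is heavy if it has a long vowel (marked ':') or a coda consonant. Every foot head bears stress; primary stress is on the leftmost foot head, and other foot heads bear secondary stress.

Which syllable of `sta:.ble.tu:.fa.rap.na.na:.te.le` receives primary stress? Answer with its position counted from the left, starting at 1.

1

Weights: 1 sta: H, 2 ble L, 3 tu: H, 4 fa L, 5 rap H, 6 na L, 7 na: H, 8 te L, 9 le L.
Parse left to right (heavy = foot alone; LL = one foot; stranded L unfooted): (ˈsta:) ble (ˈtu:) fa (ˈrap) na (ˈna:) (ˈte.le).
Foot heads: 1, 3, 5, 7, 8.
Primary stress on the leftmost head = syllable 1.
Primary stress: syllable 1 → ˈsta:.ble.tu:.fa.rap.na.na:.te.le.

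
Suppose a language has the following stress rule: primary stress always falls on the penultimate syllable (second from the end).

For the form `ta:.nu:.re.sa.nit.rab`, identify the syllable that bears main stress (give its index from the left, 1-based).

5

The word has 6 syllables; the penultimate syllable (second from the end) is syllable 5 (nit).
Primary stress: syllable 5 → ta:.nu:.re.sa.ˈnit.rab.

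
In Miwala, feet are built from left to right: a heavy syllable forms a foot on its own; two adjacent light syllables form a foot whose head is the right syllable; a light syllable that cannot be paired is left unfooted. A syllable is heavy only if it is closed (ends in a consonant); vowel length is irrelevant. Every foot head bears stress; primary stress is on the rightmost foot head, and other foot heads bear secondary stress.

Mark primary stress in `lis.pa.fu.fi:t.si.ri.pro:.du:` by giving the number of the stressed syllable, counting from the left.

Weights: 1 lis H, 2 pa L, 3 fu L, 4 fi:t H, 5 si L, 6 ri L, 7 pro: L, 8 du: L.
Parse left to right (heavy = foot alone; LL = one foot; stranded L unfooted): (ˈlis) (pa.ˈfu) (ˈfi:t) (si.ˈri) (pro:.ˈdu:).
Foot heads: 1, 3, 4, 6, 8.
Primary stress on the rightmost head = syllable 8.
Primary stress: syllable 8 → lis.pa.fu.fi:t.si.ri.pro:.ˈdu:.

8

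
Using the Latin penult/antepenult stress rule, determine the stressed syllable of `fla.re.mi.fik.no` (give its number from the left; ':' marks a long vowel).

4

Classical Latin: stress the penult if heavy (long vowel or closed), else the antepenult.
Weights: 3 mi L, 4 fik H, 5 no L.
The penult (syllable 4, fik) is heavy, so it takes stress.
Stress on syllable 4: fla.re.mi.ˈfik.no.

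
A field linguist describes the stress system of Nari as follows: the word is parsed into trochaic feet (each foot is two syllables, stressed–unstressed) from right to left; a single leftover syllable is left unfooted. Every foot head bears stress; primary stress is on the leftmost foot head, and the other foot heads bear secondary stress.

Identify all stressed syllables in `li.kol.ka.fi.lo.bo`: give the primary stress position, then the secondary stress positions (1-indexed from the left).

primary 1, secondary 3, 5

Parse right to left into trochaic (ˈσσ) feet: (ˈli.kol) (ˈka.fi) (ˈlo.bo).
Foot heads (stressed positions): 1, 3, 5.
End Rule Leftmost: primary stress on the leftmost head = syllable 1.
Secondary stress on 3, 5: ˈli.kol.ˌka.fi.ˌlo.bo.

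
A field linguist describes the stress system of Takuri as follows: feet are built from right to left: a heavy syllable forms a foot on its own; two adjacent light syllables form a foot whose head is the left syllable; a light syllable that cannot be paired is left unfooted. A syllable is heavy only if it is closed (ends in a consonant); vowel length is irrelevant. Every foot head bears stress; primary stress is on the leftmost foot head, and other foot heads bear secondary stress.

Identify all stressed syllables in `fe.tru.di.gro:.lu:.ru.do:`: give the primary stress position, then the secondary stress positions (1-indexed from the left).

Weights: 1 fe L, 2 tru L, 3 di L, 4 gro: L, 5 lu: L, 6 ru L, 7 do: L.
Parse right to left (heavy = foot alone; LL = one foot; stranded L unfooted): fe (ˈtru.di) (ˈgro:.lu:) (ˈru.do:).
Foot heads: 2, 4, 6.
Primary stress on the leftmost head = syllable 2.
Secondary stress on 4, 6: fe.ˈtru.di.ˌgro:.lu:.ˌru.do:.

primary 2, secondary 4, 6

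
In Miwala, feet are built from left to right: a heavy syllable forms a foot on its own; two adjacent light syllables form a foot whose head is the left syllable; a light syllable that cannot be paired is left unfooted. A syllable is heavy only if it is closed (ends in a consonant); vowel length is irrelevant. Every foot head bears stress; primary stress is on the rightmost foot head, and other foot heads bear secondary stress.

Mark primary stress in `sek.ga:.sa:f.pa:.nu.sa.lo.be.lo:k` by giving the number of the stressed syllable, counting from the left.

Weights: 1 sek H, 2 ga: L, 3 sa:f H, 4 pa: L, 5 nu L, 6 sa L, 7 lo L, 8 be L, 9 lo:k H.
Parse left to right (heavy = foot alone; LL = one foot; stranded L unfooted): (ˈsek) ga: (ˈsa:f) (ˈpa:.nu) (ˈsa.lo) be (ˈlo:k).
Foot heads: 1, 3, 4, 6, 9.
Primary stress on the rightmost head = syllable 9.
Primary stress: syllable 9 → sek.ga:.sa:f.pa:.nu.sa.lo.be.ˈlo:k.

9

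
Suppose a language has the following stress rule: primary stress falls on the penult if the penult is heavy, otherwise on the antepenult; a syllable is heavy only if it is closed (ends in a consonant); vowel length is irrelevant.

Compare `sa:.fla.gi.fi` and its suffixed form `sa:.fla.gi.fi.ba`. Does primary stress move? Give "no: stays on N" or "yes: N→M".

yes: 2→3

Base `sa:.fla.gi.fi` (4 syllables):
  Weights: 2 fla L, 3 gi L, 4 fi L.
  The penult (syllable 3, gi) is light, so stress falls on the antepenult (syllable 2, fla).
  → primary stress on syllable 2.
Suffixed `sa:.fla.gi.fi.ba` (5 syllables):
  Weights: 3 gi L, 4 fi L, 5 ba L.
  The penult (syllable 4, fi) is light, so stress falls on the antepenult (syllable 3, gi).
  → primary stress on syllable 3.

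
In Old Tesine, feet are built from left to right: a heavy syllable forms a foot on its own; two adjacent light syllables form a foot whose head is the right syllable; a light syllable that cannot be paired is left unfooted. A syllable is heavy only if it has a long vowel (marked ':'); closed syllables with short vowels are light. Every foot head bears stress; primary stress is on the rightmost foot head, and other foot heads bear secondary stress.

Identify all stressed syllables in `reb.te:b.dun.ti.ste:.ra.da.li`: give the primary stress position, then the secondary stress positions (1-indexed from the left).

primary 7, secondary 2, 4, 5

Weights: 1 reb L, 2 te:b H, 3 dun L, 4 ti L, 5 ste: H, 6 ra L, 7 da L, 8 li L.
Parse left to right (heavy = foot alone; LL = one foot; stranded L unfooted): reb (ˈte:b) (dun.ˈti) (ˈste:) (ra.ˈda) li.
Foot heads: 2, 4, 5, 7.
Primary stress on the rightmost head = syllable 7.
Secondary stress on 2, 4, 5: reb.ˌte:b.dun.ˌti.ˌste:.ra.ˈda.li.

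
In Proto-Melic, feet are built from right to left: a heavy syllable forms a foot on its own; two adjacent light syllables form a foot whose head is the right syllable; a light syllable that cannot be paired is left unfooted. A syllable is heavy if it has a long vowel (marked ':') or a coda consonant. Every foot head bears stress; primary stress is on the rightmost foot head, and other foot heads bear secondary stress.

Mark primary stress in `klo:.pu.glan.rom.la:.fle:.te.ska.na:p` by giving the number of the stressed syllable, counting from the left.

9

Weights: 1 klo: H, 2 pu L, 3 glan H, 4 rom H, 5 la: H, 6 fle: H, 7 te L, 8 ska L, 9 na:p H.
Parse right to left (heavy = foot alone; LL = one foot; stranded L unfooted): (ˈklo:) pu (ˈglan) (ˈrom) (ˈla:) (ˈfle:) (te.ˈska) (ˈna:p).
Foot heads: 1, 3, 4, 5, 6, 8, 9.
Primary stress on the rightmost head = syllable 9.
Primary stress: syllable 9 → klo:.pu.glan.rom.la:.fle:.te.ska.ˈna:p.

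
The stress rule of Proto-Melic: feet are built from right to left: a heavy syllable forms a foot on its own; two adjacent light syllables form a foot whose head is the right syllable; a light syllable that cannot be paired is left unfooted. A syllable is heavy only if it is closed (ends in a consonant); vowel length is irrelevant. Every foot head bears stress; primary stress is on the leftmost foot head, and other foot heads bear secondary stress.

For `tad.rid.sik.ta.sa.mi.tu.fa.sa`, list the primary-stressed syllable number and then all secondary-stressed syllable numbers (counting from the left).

Weights: 1 tad H, 2 rid H, 3 sik H, 4 ta L, 5 sa L, 6 mi L, 7 tu L, 8 fa L, 9 sa L.
Parse right to left (heavy = foot alone; LL = one foot; stranded L unfooted): (ˈtad) (ˈrid) (ˈsik) (ta.ˈsa) (mi.ˈtu) (fa.ˈsa).
Foot heads: 1, 2, 3, 5, 7, 9.
Primary stress on the leftmost head = syllable 1.
Secondary stress on 2, 3, 5, 7, 9: ˈtad.ˌrid.ˌsik.ta.ˌsa.mi.ˌtu.fa.ˌsa.

primary 1, secondary 2, 3, 5, 7, 9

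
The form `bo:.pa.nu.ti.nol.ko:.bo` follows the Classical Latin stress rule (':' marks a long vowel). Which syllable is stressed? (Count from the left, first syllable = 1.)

Classical Latin: stress the penult if heavy (long vowel or closed), else the antepenult.
Weights: 5 nol H, 6 ko: H, 7 bo L.
The penult (syllable 6, ko:) is heavy, so it takes stress.
Stress on syllable 6: bo:.pa.nu.ti.nol.ˈko:.bo.

6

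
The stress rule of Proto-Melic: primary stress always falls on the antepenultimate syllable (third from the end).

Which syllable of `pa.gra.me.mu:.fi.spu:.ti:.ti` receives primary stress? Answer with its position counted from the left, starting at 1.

6

The word has 8 syllables; the antepenultimate syllable (third from the end) is syllable 6 (spu:).
Primary stress: syllable 6 → pa.gra.me.mu:.fi.ˈspu:.ti:.ti.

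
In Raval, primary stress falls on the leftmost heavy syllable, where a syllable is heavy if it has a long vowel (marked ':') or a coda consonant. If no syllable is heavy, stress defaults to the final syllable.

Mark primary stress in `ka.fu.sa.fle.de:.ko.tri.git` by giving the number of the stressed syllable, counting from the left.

Weights: 1 ka L, 2 fu L, 3 sa L, 4 fle L, 5 de: H, 6 ko L, 7 tri L, 8 git H.
Heavy syllables in the domain: 5, 8. The leftmost is syllable 5 (de:).
Primary stress: syllable 5 → ka.fu.sa.fle.ˈde:.ko.tri.git.

5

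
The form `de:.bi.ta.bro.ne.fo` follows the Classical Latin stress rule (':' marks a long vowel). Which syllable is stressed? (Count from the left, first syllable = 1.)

4

Classical Latin: stress the penult if heavy (long vowel or closed), else the antepenult.
Weights: 4 bro L, 5 ne L, 6 fo L.
The penult (syllable 5, ne) is light, so stress falls on the antepenult (syllable 4, bro).
Stress on syllable 4: de:.bi.ta.ˈbro.ne.fo.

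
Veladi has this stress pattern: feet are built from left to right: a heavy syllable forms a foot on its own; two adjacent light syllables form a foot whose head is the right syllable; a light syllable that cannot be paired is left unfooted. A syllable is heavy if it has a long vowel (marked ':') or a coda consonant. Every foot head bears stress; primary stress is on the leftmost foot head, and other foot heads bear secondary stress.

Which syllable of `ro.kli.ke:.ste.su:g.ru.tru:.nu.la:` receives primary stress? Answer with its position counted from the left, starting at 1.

2

Weights: 1 ro L, 2 kli L, 3 ke: H, 4 ste L, 5 su:g H, 6 ru L, 7 tru: H, 8 nu L, 9 la: H.
Parse left to right (heavy = foot alone; LL = one foot; stranded L unfooted): (ro.ˈkli) (ˈke:) ste (ˈsu:g) ru (ˈtru:) nu (ˈla:).
Foot heads: 2, 3, 5, 7, 9.
Primary stress on the leftmost head = syllable 2.
Primary stress: syllable 2 → ro.ˈkli.ke:.ste.su:g.ru.tru:.nu.la:.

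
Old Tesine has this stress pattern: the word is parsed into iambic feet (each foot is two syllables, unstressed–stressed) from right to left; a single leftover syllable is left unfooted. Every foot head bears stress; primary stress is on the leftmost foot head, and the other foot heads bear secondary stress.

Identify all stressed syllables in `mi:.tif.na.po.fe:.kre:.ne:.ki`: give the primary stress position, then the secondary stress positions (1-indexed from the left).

primary 2, secondary 4, 6, 8

Parse right to left into iambic (σˈσ) feet: (mi:.ˈtif) (na.ˈpo) (fe:.ˈkre:) (ne:.ˈki).
Foot heads (stressed positions): 2, 4, 6, 8.
End Rule Leftmost: primary stress on the leftmost head = syllable 2.
Secondary stress on 4, 6, 8: mi:.ˈtif.na.ˌpo.fe:.ˌkre:.ne:.ˌki.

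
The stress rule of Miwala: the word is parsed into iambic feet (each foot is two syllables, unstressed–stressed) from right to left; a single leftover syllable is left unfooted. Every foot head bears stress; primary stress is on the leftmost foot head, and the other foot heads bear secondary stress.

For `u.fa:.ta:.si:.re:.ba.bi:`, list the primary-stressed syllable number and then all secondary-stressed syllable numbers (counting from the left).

Parse right to left into iambic (σˈσ) feet: u (fa:.ˈta:) (si:.ˈre:) (ba.ˈbi:). Syllable 1 is left unfooted.
Foot heads (stressed positions): 3, 5, 7.
End Rule Leftmost: primary stress on the leftmost head = syllable 3.
Secondary stress on 5, 7: u.fa:.ˈta:.si:.ˌre:.ba.ˌbi:.

primary 3, secondary 5, 7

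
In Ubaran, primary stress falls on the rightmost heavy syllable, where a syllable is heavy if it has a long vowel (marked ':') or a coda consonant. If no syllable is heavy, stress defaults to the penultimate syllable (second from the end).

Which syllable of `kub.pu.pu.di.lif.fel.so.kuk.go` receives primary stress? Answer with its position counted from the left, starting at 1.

8

Weights: 1 kub H, 2 pu L, 3 pu L, 4 di L, 5 lif H, 6 fel H, 7 so L, 8 kuk H, 9 go L.
Heavy syllables in the domain: 1, 5, 6, 8. The rightmost is syllable 8 (kuk).
Primary stress: syllable 8 → kub.pu.pu.di.lif.fel.so.ˈkuk.go.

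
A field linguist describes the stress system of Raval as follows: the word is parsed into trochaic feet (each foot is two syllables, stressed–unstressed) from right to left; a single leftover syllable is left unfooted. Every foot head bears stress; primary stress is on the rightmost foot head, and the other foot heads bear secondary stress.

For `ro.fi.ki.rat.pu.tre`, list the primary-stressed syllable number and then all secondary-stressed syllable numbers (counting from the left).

Parse right to left into trochaic (ˈσσ) feet: (ˈro.fi) (ˈki.rat) (ˈpu.tre).
Foot heads (stressed positions): 1, 3, 5.
End Rule Rightmost: primary stress on the rightmost head = syllable 5.
Secondary stress on 1, 3: ˌro.fi.ˌki.rat.ˈpu.tre.

primary 5, secondary 1, 3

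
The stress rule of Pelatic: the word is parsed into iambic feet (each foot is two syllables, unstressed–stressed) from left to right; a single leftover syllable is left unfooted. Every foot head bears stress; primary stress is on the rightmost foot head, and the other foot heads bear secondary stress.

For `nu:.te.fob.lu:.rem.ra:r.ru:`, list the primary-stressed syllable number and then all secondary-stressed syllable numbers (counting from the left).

primary 6, secondary 2, 4

Parse left to right into iambic (σˈσ) feet: (nu:.ˈte) (fob.ˈlu:) (rem.ˈra:r) ru:. Syllable 7 is left unfooted.
Foot heads (stressed positions): 2, 4, 6.
End Rule Rightmost: primary stress on the rightmost head = syllable 6.
Secondary stress on 2, 4: nu:.ˌte.fob.ˌlu:.rem.ˈra:r.ru:.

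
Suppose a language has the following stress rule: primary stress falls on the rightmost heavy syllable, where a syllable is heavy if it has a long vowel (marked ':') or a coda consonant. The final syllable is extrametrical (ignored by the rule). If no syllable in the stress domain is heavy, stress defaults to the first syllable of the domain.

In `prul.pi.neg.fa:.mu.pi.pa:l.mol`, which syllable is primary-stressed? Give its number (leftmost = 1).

The final syllable (8, mol) is extrametrical; the stress domain is syllables 1–7.
Weights: 1 prul H, 2 pi L, 3 neg H, 4 fa: H, 5 mu L, 6 pi L, 7 pa:l H.
Heavy syllables in the domain: 1, 3, 4, 7. The rightmost is syllable 7 (pa:l).
Primary stress: syllable 7 → prul.pi.neg.fa:.mu.pi.ˈpa:l.mol.

7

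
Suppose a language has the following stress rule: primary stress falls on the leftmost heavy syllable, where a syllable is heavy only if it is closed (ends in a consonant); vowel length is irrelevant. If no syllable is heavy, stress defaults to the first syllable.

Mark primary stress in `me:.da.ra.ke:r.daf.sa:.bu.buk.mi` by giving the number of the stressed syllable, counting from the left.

4

Weights: 1 me: L, 2 da L, 3 ra L, 4 ke:r H, 5 daf H, 6 sa: L, 7 bu L, 8 buk H, 9 mi L.
Heavy syllables in the domain: 4, 5, 8. The leftmost is syllable 4 (ke:r).
Primary stress: syllable 4 → me:.da.ra.ˈke:r.daf.sa:.bu.buk.mi.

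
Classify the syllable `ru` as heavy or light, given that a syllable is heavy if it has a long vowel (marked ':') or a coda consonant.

light

`ru`: short vowel, open (no coda). Short vowel, open → light.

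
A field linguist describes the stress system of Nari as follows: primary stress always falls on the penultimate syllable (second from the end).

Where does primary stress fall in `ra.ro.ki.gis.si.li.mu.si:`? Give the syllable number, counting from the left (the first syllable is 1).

The word has 8 syllables; the penultimate syllable (second from the end) is syllable 7 (mu).
Primary stress: syllable 7 → ra.ro.ki.gis.si.li.ˈmu.si:.

7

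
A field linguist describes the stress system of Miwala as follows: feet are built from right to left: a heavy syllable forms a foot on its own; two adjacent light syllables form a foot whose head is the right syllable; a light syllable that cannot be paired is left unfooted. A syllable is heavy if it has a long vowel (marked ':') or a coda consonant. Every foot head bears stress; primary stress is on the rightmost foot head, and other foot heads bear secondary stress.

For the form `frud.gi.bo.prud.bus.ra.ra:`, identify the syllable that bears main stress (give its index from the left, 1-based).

Weights: 1 frud H, 2 gi L, 3 bo L, 4 prud H, 5 bus H, 6 ra L, 7 ra: H.
Parse right to left (heavy = foot alone; LL = one foot; stranded L unfooted): (ˈfrud) (gi.ˈbo) (ˈprud) (ˈbus) ra (ˈra:).
Foot heads: 1, 3, 4, 5, 7.
Primary stress on the rightmost head = syllable 7.
Primary stress: syllable 7 → frud.gi.bo.prud.bus.ra.ˈra:.

7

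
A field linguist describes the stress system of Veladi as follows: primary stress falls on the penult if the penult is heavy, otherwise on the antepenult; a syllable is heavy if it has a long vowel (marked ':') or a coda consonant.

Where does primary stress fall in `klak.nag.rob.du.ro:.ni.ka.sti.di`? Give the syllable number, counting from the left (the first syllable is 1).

7

Weights: 7 ka L, 8 sti L, 9 di L.
The penult (syllable 8, sti) is light, so stress falls on the antepenult (syllable 7, ka).
Primary stress: syllable 7 → klak.nag.rob.du.ro:.ni.ˈka.sti.di.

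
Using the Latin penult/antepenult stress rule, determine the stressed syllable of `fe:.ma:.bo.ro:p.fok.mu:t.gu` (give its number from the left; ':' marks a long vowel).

6

Classical Latin: stress the penult if heavy (long vowel or closed), else the antepenult.
Weights: 5 fok H, 6 mu:t H, 7 gu L.
The penult (syllable 6, mu:t) is heavy, so it takes stress.
Stress on syllable 6: fe:.ma:.bo.ro:p.fok.ˈmu:t.gu.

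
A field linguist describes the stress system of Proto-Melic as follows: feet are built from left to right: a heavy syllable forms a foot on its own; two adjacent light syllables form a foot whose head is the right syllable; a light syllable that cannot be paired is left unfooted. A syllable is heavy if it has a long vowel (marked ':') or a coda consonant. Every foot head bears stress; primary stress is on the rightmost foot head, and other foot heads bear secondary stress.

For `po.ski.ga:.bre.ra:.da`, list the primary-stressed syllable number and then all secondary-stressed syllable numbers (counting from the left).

Weights: 1 po L, 2 ski L, 3 ga: H, 4 bre L, 5 ra: H, 6 da L.
Parse left to right (heavy = foot alone; LL = one foot; stranded L unfooted): (po.ˈski) (ˈga:) bre (ˈra:) da.
Foot heads: 2, 3, 5.
Primary stress on the rightmost head = syllable 5.
Secondary stress on 2, 3: po.ˌski.ˌga:.bre.ˈra:.da.

primary 5, secondary 2, 3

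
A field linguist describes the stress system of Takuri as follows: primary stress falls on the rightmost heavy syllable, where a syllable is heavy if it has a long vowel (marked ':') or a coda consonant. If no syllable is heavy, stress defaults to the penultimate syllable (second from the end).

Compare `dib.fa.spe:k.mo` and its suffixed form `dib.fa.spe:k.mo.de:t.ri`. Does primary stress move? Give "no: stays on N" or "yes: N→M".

Base `dib.fa.spe:k.mo` (4 syllables):
  Weights: 1 dib H, 2 fa L, 3 spe:k H, 4 mo L.
  Heavy syllables in the domain: 1, 3. The rightmost is syllable 3 (spe:k).
  → primary stress on syllable 3.
Suffixed `dib.fa.spe:k.mo.de:t.ri` (6 syllables):
  Weights: 1 dib H, 2 fa L, 3 spe:k H, 4 mo L, 5 de:t H, 6 ri L.
  Heavy syllables in the domain: 1, 3, 5. The rightmost is syllable 5 (de:t).
  → primary stress on syllable 5.

yes: 3→5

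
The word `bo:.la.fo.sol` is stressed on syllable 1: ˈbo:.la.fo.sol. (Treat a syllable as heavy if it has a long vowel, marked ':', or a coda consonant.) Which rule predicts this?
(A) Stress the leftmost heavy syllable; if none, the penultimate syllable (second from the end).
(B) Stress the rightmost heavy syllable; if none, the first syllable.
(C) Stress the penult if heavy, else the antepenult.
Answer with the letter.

Rule A → syllable 1 ✓.
Rule B → syllable 4 (observed: 1).
Rule C → syllable 2 (observed: 1).

A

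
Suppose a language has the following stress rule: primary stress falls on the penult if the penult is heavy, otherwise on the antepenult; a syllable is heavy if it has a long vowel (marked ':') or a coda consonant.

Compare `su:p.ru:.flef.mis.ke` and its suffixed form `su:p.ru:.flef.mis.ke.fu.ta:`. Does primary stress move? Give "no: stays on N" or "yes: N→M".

yes: 4→5

Base `su:p.ru:.flef.mis.ke` (5 syllables):
  Weights: 3 flef H, 4 mis H, 5 ke L.
  The penult (syllable 4, mis) is heavy, so it takes stress.
  → primary stress on syllable 4.
Suffixed `su:p.ru:.flef.mis.ke.fu.ta:` (7 syllables):
  Weights: 5 ke L, 6 fu L, 7 ta: H.
  The penult (syllable 6, fu) is light, so stress falls on the antepenult (syllable 5, ke).
  → primary stress on syllable 5.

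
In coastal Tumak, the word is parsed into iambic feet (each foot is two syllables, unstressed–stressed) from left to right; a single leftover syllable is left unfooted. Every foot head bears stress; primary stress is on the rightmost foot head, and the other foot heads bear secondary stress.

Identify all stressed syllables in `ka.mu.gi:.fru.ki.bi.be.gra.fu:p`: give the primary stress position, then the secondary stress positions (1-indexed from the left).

primary 8, secondary 2, 4, 6

Parse left to right into iambic (σˈσ) feet: (ka.ˈmu) (gi:.ˈfru) (ki.ˈbi) (be.ˈgra) fu:p. Syllable 9 is left unfooted.
Foot heads (stressed positions): 2, 4, 6, 8.
End Rule Rightmost: primary stress on the rightmost head = syllable 8.
Secondary stress on 2, 4, 6: ka.ˌmu.gi:.ˌfru.ki.ˌbi.be.ˈgra.fu:p.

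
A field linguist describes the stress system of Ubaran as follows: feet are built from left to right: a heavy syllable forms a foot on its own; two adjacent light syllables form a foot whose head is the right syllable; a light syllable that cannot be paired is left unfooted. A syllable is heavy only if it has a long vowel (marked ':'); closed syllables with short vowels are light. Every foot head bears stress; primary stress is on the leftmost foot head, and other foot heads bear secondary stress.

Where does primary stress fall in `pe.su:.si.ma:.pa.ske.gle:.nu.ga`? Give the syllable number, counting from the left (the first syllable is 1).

Weights: 1 pe L, 2 su: H, 3 si L, 4 ma: H, 5 pa L, 6 ske L, 7 gle: H, 8 nu L, 9 ga L.
Parse left to right (heavy = foot alone; LL = one foot; stranded L unfooted): pe (ˈsu:) si (ˈma:) (pa.ˈske) (ˈgle:) (nu.ˈga).
Foot heads: 2, 4, 6, 7, 9.
Primary stress on the leftmost head = syllable 2.
Primary stress: syllable 2 → pe.ˈsu:.si.ma:.pa.ske.gle:.nu.ga.

2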